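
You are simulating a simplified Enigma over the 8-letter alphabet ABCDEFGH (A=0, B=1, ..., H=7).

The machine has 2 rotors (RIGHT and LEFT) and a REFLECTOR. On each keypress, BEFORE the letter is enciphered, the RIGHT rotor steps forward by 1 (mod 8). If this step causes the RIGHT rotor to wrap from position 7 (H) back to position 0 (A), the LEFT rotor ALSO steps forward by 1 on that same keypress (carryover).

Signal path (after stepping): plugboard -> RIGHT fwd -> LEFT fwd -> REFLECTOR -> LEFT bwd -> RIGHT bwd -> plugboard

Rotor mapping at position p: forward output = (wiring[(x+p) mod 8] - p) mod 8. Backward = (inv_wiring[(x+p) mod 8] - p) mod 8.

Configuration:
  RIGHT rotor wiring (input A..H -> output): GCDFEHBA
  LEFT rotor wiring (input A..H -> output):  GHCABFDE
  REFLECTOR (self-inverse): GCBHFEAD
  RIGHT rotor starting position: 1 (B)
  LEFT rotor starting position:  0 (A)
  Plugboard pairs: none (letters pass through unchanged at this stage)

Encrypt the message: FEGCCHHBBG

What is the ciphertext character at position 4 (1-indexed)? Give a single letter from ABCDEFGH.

Char 1 ('F'): step: R->2, L=0; F->plug->F->R->G->L->D->refl->H->L'->B->R'->A->plug->A
Char 2 ('E'): step: R->3, L=0; E->plug->E->R->F->L->F->refl->E->L'->H->R'->G->plug->G
Char 3 ('G'): step: R->4, L=0; G->plug->G->R->H->L->E->refl->F->L'->F->R'->C->plug->C
Char 4 ('C'): step: R->5, L=0; C->plug->C->R->D->L->A->refl->G->L'->A->R'->G->plug->G

G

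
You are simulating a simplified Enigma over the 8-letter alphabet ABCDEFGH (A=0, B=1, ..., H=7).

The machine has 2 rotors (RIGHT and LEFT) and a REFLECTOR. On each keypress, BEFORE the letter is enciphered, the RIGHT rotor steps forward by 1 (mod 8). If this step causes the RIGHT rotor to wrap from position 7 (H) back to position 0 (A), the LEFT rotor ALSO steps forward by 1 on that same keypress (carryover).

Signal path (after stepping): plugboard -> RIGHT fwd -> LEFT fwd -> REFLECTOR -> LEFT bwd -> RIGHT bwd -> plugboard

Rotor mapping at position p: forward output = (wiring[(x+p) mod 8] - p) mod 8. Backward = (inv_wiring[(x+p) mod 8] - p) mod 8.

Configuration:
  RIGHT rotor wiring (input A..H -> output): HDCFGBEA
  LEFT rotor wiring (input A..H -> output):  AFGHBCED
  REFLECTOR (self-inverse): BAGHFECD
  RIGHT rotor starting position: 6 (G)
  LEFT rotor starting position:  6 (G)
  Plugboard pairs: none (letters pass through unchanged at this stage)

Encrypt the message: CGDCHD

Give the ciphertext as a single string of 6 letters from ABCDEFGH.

Char 1 ('C'): step: R->7, L=6; C->plug->C->R->E->L->A->refl->B->L'->F->R'->H->plug->H
Char 2 ('G'): step: R->0, L->7 (L advanced); G->plug->G->R->E->L->A->refl->B->L'->B->R'->F->plug->F
Char 3 ('D'): step: R->1, L=7; D->plug->D->R->F->L->C->refl->G->L'->C->R'->A->plug->A
Char 4 ('C'): step: R->2, L=7; C->plug->C->R->E->L->A->refl->B->L'->B->R'->H->plug->H
Char 5 ('H'): step: R->3, L=7; H->plug->H->R->H->L->F->refl->E->L'->A->R'->G->plug->G
Char 6 ('D'): step: R->4, L=7; D->plug->D->R->E->L->A->refl->B->L'->B->R'->H->plug->H

Answer: HFAHGH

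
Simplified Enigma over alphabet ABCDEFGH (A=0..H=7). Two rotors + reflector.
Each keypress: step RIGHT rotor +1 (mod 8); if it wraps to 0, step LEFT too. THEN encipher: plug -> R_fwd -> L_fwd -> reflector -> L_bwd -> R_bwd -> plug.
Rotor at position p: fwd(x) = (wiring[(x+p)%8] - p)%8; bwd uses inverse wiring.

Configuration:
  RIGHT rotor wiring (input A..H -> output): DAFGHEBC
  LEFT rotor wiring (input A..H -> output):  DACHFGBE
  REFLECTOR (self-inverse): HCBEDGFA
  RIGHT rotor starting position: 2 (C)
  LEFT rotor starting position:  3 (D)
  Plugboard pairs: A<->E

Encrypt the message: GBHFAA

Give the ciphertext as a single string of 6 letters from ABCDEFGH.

Char 1 ('G'): step: R->3, L=3; G->plug->G->R->F->L->A->refl->H->L'->H->R'->E->plug->A
Char 2 ('B'): step: R->4, L=3; B->plug->B->R->A->L->E->refl->D->L'->C->R'->H->plug->H
Char 3 ('H'): step: R->5, L=3; H->plug->H->R->C->L->D->refl->E->L'->A->R'->F->plug->F
Char 4 ('F'): step: R->6, L=3; F->plug->F->R->A->L->E->refl->D->L'->C->R'->D->plug->D
Char 5 ('A'): step: R->7, L=3; A->plug->E->R->H->L->H->refl->A->L'->F->R'->G->plug->G
Char 6 ('A'): step: R->0, L->4 (L advanced); A->plug->E->R->H->L->D->refl->E->L'->F->R'->C->plug->C

Answer: AHFDGC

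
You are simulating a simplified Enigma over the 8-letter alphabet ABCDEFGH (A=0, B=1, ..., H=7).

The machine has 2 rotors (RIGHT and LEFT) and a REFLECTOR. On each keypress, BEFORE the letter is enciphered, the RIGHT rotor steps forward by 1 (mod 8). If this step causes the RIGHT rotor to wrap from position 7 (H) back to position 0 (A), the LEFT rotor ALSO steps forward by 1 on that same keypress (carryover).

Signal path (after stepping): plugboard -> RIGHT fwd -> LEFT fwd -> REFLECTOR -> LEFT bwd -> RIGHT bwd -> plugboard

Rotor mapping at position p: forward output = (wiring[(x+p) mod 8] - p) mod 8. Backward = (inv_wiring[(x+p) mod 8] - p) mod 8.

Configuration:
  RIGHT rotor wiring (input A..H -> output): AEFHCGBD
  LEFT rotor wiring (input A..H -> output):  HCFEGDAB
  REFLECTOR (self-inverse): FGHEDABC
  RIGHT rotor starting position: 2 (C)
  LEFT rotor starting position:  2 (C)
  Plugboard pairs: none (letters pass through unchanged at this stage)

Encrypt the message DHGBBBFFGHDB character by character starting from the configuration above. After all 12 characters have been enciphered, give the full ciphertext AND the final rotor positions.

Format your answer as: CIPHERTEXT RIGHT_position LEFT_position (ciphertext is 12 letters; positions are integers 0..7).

Answer: BEFFCABBFBGF 6 3

Derivation:
Char 1 ('D'): step: R->3, L=2; D->plug->D->R->G->L->F->refl->A->L'->H->R'->B->plug->B
Char 2 ('H'): step: R->4, L=2; H->plug->H->R->D->L->B->refl->G->L'->E->R'->E->plug->E
Char 3 ('G'): step: R->5, L=2; G->plug->G->R->C->L->E->refl->D->L'->A->R'->F->plug->F
Char 4 ('B'): step: R->6, L=2; B->plug->B->R->F->L->H->refl->C->L'->B->R'->F->plug->F
Char 5 ('B'): step: R->7, L=2; B->plug->B->R->B->L->C->refl->H->L'->F->R'->C->plug->C
Char 6 ('B'): step: R->0, L->3 (L advanced); B->plug->B->R->E->L->G->refl->B->L'->A->R'->A->plug->A
Char 7 ('F'): step: R->1, L=3; F->plug->F->R->A->L->B->refl->G->L'->E->R'->B->plug->B
Char 8 ('F'): step: R->2, L=3; F->plug->F->R->B->L->D->refl->E->L'->F->R'->B->plug->B
Char 9 ('G'): step: R->3, L=3; G->plug->G->R->B->L->D->refl->E->L'->F->R'->F->plug->F
Char 10 ('H'): step: R->4, L=3; H->plug->H->R->D->L->F->refl->A->L'->C->R'->B->plug->B
Char 11 ('D'): step: R->5, L=3; D->plug->D->R->D->L->F->refl->A->L'->C->R'->G->plug->G
Char 12 ('B'): step: R->6, L=3; B->plug->B->R->F->L->E->refl->D->L'->B->R'->F->plug->F
Final: ciphertext=BEFFCABBFBGF, RIGHT=6, LEFT=3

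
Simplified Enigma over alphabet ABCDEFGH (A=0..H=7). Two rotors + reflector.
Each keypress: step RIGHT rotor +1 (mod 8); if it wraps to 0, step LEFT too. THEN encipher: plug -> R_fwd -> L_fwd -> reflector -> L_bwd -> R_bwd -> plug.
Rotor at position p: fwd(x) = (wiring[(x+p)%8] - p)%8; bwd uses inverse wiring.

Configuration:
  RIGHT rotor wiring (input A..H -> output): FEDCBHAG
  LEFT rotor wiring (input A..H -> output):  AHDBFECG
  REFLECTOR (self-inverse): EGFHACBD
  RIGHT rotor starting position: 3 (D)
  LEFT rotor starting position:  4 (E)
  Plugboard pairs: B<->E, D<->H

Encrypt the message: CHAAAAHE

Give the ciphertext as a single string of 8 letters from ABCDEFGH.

Char 1 ('C'): step: R->4, L=4; C->plug->C->R->E->L->E->refl->A->L'->B->R'->E->plug->B
Char 2 ('H'): step: R->5, L=4; H->plug->D->R->A->L->B->refl->G->L'->C->R'->A->plug->A
Char 3 ('A'): step: R->6, L=4; A->plug->A->R->C->L->G->refl->B->L'->A->R'->B->plug->E
Char 4 ('A'): step: R->7, L=4; A->plug->A->R->H->L->F->refl->C->L'->D->R'->E->plug->B
Char 5 ('A'): step: R->0, L->5 (L advanced); A->plug->A->R->F->L->G->refl->B->L'->C->R'->D->plug->H
Char 6 ('A'): step: R->1, L=5; A->plug->A->R->D->L->D->refl->H->L'->A->R'->D->plug->H
Char 7 ('H'): step: R->2, L=5; H->plug->D->R->F->L->G->refl->B->L'->C->R'->H->plug->D
Char 8 ('E'): step: R->3, L=5; E->plug->B->R->G->L->E->refl->A->L'->H->R'->A->plug->A

Answer: BAEBHHDA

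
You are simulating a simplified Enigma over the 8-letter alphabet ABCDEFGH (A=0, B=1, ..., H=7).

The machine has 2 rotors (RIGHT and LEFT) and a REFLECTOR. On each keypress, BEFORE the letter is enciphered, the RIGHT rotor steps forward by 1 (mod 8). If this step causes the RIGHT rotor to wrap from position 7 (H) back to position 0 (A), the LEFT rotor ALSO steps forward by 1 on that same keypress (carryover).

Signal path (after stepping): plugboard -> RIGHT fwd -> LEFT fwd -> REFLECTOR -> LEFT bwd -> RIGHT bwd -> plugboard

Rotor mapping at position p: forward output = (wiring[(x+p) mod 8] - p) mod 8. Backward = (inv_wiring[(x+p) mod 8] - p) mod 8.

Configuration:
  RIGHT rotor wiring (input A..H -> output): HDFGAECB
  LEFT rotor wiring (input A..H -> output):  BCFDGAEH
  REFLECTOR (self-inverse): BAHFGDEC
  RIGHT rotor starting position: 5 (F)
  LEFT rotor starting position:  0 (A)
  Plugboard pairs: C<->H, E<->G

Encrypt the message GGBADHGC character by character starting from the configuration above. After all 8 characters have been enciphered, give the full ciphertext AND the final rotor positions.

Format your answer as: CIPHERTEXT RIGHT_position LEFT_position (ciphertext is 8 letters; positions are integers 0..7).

Answer: HFHBBGDB 5 1

Derivation:
Char 1 ('G'): step: R->6, L=0; G->plug->E->R->H->L->H->refl->C->L'->B->R'->C->plug->H
Char 2 ('G'): step: R->7, L=0; G->plug->E->R->H->L->H->refl->C->L'->B->R'->F->plug->F
Char 3 ('B'): step: R->0, L->1 (L advanced); B->plug->B->R->D->L->F->refl->D->L'->F->R'->C->plug->H
Char 4 ('A'): step: R->1, L=1; A->plug->A->R->C->L->C->refl->H->L'->E->R'->B->plug->B
Char 5 ('D'): step: R->2, L=1; D->plug->D->R->C->L->C->refl->H->L'->E->R'->B->plug->B
Char 6 ('H'): step: R->3, L=1; H->plug->C->R->B->L->E->refl->G->L'->G->R'->E->plug->G
Char 7 ('G'): step: R->4, L=1; G->plug->E->R->D->L->F->refl->D->L'->F->R'->D->plug->D
Char 8 ('C'): step: R->5, L=1; C->plug->H->R->D->L->F->refl->D->L'->F->R'->B->plug->B
Final: ciphertext=HFHBBGDB, RIGHT=5, LEFT=1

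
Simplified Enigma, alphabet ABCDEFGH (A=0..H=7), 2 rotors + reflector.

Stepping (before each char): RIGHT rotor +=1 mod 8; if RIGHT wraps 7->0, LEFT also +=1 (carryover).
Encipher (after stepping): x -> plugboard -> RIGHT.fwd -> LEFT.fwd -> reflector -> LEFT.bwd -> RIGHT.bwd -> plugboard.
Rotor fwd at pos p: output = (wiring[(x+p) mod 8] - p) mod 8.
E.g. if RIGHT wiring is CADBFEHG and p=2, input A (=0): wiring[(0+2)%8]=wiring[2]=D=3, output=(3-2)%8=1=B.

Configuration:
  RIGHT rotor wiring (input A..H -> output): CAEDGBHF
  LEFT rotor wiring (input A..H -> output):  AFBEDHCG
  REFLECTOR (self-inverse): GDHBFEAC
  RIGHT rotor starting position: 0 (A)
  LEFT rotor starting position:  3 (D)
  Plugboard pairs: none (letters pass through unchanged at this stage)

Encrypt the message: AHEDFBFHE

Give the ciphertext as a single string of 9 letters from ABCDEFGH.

Answer: HFGHHACFB

Derivation:
Char 1 ('A'): step: R->1, L=3; A->plug->A->R->H->L->G->refl->A->L'->B->R'->H->plug->H
Char 2 ('H'): step: R->2, L=3; H->plug->H->R->G->L->C->refl->H->L'->D->R'->F->plug->F
Char 3 ('E'): step: R->3, L=3; E->plug->E->R->C->L->E->refl->F->L'->F->R'->G->plug->G
Char 4 ('D'): step: R->4, L=3; D->plug->D->R->B->L->A->refl->G->L'->H->R'->H->plug->H
Char 5 ('F'): step: R->5, L=3; F->plug->F->R->H->L->G->refl->A->L'->B->R'->H->plug->H
Char 6 ('B'): step: R->6, L=3; B->plug->B->R->H->L->G->refl->A->L'->B->R'->A->plug->A
Char 7 ('F'): step: R->7, L=3; F->plug->F->R->H->L->G->refl->A->L'->B->R'->C->plug->C
Char 8 ('H'): step: R->0, L->4 (L advanced); H->plug->H->R->F->L->B->refl->D->L'->B->R'->F->plug->F
Char 9 ('E'): step: R->1, L=4; E->plug->E->R->A->L->H->refl->C->L'->D->R'->B->plug->B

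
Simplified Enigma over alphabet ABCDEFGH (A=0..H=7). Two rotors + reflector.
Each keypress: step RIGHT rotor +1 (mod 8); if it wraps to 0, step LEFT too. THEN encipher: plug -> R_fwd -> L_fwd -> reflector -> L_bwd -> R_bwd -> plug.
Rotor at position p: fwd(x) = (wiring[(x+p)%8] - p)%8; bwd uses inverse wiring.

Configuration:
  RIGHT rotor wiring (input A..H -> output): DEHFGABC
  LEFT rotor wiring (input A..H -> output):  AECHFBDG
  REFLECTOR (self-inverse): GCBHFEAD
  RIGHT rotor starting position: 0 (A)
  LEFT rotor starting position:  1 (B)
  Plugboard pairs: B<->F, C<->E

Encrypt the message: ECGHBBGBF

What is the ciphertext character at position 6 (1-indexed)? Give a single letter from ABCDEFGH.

Char 1 ('E'): step: R->1, L=1; E->plug->C->R->E->L->A->refl->G->L'->C->R'->H->plug->H
Char 2 ('C'): step: R->2, L=1; C->plug->E->R->H->L->H->refl->D->L'->A->R'->F->plug->B
Char 3 ('G'): step: R->3, L=1; G->plug->G->R->B->L->B->refl->C->L'->F->R'->C->plug->E
Char 4 ('H'): step: R->4, L=1; H->plug->H->R->B->L->B->refl->C->L'->F->R'->C->plug->E
Char 5 ('B'): step: R->5, L=1; B->plug->F->R->C->L->G->refl->A->L'->E->R'->B->plug->F
Char 6 ('B'): step: R->6, L=1; B->plug->F->R->H->L->H->refl->D->L'->A->R'->G->plug->G

G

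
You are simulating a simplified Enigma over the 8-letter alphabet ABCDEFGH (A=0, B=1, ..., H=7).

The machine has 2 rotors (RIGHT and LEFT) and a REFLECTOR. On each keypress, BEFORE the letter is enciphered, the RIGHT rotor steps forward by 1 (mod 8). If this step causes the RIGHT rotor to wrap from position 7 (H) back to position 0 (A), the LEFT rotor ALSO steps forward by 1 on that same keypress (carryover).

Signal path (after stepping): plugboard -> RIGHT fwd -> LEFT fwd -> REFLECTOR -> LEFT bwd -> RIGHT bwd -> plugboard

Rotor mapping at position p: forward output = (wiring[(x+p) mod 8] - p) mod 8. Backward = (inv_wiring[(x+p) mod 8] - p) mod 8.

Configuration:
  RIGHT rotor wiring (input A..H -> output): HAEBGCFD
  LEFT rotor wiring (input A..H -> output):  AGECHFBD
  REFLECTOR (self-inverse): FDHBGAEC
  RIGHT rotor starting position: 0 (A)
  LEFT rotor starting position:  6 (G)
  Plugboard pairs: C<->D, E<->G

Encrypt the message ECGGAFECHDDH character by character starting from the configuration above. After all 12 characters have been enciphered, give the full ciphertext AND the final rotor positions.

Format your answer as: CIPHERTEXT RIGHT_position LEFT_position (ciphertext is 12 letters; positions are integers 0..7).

Char 1 ('E'): step: R->1, L=6; E->plug->G->R->C->L->C->refl->H->L'->H->R'->A->plug->A
Char 2 ('C'): step: R->2, L=6; C->plug->D->R->A->L->D->refl->B->L'->G->R'->H->plug->H
Char 3 ('G'): step: R->3, L=6; G->plug->E->R->A->L->D->refl->B->L'->G->R'->A->plug->A
Char 4 ('G'): step: R->4, L=6; G->plug->E->R->D->L->A->refl->F->L'->B->R'->C->plug->D
Char 5 ('A'): step: R->5, L=6; A->plug->A->R->F->L->E->refl->G->L'->E->R'->G->plug->E
Char 6 ('F'): step: R->6, L=6; F->plug->F->R->D->L->A->refl->F->L'->B->R'->C->plug->D
Char 7 ('E'): step: R->7, L=6; E->plug->G->R->D->L->A->refl->F->L'->B->R'->C->plug->D
Char 8 ('C'): step: R->0, L->7 (L advanced); C->plug->D->R->B->L->B->refl->D->L'->E->R'->C->plug->D
Char 9 ('H'): step: R->1, L=7; H->plug->H->R->G->L->G->refl->E->L'->A->R'->C->plug->D
Char 10 ('D'): step: R->2, L=7; D->plug->C->R->E->L->D->refl->B->L'->B->R'->F->plug->F
Char 11 ('D'): step: R->3, L=7; D->plug->C->R->H->L->C->refl->H->L'->C->R'->D->plug->C
Char 12 ('H'): step: R->4, L=7; H->plug->H->R->F->L->A->refl->F->L'->D->R'->E->plug->G
Final: ciphertext=AHADEDDDDFCG, RIGHT=4, LEFT=7

Answer: AHADEDDDDFCG 4 7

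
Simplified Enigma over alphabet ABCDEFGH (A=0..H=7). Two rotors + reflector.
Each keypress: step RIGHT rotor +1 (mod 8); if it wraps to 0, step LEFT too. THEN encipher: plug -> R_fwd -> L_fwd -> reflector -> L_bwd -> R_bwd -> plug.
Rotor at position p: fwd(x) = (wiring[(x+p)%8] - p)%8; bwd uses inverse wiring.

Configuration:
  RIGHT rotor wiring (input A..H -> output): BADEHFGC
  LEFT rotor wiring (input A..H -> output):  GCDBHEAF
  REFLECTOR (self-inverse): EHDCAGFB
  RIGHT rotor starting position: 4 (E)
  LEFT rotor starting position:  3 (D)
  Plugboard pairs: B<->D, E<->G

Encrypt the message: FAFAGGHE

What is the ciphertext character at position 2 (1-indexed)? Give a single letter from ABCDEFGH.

Char 1 ('F'): step: R->5, L=3; F->plug->F->R->G->L->H->refl->B->L'->C->R'->H->plug->H
Char 2 ('A'): step: R->6, L=3; A->plug->A->R->A->L->G->refl->F->L'->D->R'->C->plug->C

C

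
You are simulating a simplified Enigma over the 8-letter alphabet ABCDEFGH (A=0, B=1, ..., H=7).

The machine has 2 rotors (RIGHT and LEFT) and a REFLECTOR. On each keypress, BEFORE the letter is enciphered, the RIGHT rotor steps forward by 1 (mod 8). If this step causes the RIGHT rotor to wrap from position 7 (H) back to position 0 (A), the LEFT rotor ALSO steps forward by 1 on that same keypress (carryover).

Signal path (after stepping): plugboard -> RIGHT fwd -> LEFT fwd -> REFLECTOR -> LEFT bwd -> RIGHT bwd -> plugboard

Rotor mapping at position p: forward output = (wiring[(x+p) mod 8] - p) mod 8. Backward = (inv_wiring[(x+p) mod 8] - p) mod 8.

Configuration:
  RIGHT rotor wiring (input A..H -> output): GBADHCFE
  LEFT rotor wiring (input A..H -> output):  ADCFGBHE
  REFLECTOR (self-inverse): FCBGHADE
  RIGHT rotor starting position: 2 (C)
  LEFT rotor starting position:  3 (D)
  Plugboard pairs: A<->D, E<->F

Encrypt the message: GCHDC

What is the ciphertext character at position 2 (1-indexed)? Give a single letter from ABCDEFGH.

Char 1 ('G'): step: R->3, L=3; G->plug->G->R->G->L->A->refl->F->L'->F->R'->H->plug->H
Char 2 ('C'): step: R->4, L=3; C->plug->C->R->B->L->D->refl->G->L'->C->R'->E->plug->F

F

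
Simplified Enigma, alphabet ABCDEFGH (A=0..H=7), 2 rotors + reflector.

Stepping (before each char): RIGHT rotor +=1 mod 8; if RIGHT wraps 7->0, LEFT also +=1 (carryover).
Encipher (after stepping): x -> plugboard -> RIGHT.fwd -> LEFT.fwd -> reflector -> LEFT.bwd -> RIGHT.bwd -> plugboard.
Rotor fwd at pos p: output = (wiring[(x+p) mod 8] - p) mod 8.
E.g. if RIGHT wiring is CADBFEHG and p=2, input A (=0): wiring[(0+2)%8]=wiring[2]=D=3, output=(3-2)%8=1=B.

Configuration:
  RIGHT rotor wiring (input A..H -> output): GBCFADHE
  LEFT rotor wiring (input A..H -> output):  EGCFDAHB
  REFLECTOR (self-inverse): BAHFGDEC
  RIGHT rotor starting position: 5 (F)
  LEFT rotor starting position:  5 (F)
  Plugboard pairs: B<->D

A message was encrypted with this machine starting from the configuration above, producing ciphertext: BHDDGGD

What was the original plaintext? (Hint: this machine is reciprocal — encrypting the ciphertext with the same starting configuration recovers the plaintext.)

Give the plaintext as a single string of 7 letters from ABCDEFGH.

Char 1 ('B'): step: R->6, L=5; B->plug->D->R->D->L->H->refl->C->L'->B->R'->A->plug->A
Char 2 ('H'): step: R->7, L=5; H->plug->H->R->A->L->D->refl->F->L'->F->R'->A->plug->A
Char 3 ('D'): step: R->0, L->6 (L advanced); D->plug->B->R->B->L->D->refl->F->L'->G->R'->A->plug->A
Char 4 ('D'): step: R->1, L=6; D->plug->B->R->B->L->D->refl->F->L'->G->R'->F->plug->F
Char 5 ('G'): step: R->2, L=6; G->plug->G->R->E->L->E->refl->G->L'->C->R'->F->plug->F
Char 6 ('G'): step: R->3, L=6; G->plug->G->R->G->L->F->refl->D->L'->B->R'->E->plug->E
Char 7 ('D'): step: R->4, L=6; D->plug->B->R->H->L->C->refl->H->L'->F->R'->F->plug->F

Answer: AAAFFEF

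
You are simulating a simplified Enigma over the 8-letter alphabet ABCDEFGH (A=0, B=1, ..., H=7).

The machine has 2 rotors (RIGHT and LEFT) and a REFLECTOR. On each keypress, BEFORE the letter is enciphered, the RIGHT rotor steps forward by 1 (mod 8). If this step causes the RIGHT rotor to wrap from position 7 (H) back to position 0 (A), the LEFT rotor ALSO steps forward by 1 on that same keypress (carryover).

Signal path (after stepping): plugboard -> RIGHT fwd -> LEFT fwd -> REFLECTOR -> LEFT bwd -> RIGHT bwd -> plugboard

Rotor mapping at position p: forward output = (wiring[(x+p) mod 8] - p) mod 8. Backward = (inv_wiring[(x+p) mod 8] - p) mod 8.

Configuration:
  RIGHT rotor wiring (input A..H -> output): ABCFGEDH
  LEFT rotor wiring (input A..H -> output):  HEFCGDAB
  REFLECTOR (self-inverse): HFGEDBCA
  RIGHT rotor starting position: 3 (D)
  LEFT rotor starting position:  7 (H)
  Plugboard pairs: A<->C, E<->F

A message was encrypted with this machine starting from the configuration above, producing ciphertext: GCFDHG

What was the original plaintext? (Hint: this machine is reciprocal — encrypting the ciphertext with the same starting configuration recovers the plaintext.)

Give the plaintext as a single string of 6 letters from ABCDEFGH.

Char 1 ('G'): step: R->4, L=7; G->plug->G->R->G->L->E->refl->D->L'->E->R'->E->plug->F
Char 2 ('C'): step: R->5, L=7; C->plug->A->R->H->L->B->refl->F->L'->C->R'->C->plug->A
Char 3 ('F'): step: R->6, L=7; F->plug->E->R->E->L->D->refl->E->L'->G->R'->H->plug->H
Char 4 ('D'): step: R->7, L=7; D->plug->D->R->D->L->G->refl->C->L'->A->R'->A->plug->C
Char 5 ('H'): step: R->0, L->0 (L advanced); H->plug->H->R->H->L->B->refl->F->L'->C->R'->C->plug->A
Char 6 ('G'): step: R->1, L=0; G->plug->G->R->G->L->A->refl->H->L'->A->R'->A->plug->C

Answer: FAHCAC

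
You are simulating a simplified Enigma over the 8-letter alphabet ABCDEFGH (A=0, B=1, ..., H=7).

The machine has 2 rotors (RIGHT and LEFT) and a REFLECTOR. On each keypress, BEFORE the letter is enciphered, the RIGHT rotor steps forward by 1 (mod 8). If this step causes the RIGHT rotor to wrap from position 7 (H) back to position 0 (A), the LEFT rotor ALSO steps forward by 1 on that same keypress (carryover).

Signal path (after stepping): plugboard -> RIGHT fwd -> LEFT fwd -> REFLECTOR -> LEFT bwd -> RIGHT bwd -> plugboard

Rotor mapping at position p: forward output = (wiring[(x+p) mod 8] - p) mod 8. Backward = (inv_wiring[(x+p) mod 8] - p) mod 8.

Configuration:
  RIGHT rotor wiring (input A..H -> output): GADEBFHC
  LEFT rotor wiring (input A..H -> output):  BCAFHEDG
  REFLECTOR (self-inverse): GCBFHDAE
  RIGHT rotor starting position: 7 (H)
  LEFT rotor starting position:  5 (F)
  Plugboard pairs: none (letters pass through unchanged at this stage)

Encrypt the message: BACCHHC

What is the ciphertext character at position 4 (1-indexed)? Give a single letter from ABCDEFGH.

Char 1 ('B'): step: R->0, L->6 (L advanced); B->plug->B->R->A->L->F->refl->D->L'->C->R'->H->plug->H
Char 2 ('A'): step: R->1, L=6; A->plug->A->R->H->L->G->refl->A->L'->B->R'->G->plug->G
Char 3 ('C'): step: R->2, L=6; C->plug->C->R->H->L->G->refl->A->L'->B->R'->A->plug->A
Char 4 ('C'): step: R->3, L=6; C->plug->C->R->C->L->D->refl->F->L'->A->R'->H->plug->H

H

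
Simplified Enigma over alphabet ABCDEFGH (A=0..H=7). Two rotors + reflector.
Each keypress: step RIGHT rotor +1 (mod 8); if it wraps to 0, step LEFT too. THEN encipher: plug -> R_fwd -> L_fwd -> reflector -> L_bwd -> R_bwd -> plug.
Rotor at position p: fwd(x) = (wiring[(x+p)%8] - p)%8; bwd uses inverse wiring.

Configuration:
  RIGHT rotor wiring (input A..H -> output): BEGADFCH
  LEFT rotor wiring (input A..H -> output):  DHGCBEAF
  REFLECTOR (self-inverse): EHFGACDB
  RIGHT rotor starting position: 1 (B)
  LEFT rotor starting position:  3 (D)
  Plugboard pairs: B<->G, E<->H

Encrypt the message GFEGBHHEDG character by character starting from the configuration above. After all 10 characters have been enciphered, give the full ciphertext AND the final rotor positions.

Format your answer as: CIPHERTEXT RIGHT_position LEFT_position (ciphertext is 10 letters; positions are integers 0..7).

Char 1 ('G'): step: R->2, L=3; G->plug->B->R->G->L->E->refl->A->L'->F->R'->F->plug->F
Char 2 ('F'): step: R->3, L=3; F->plug->F->R->G->L->E->refl->A->L'->F->R'->A->plug->A
Char 3 ('E'): step: R->4, L=3; E->plug->H->R->E->L->C->refl->F->L'->D->R'->D->plug->D
Char 4 ('G'): step: R->5, L=3; G->plug->B->R->F->L->A->refl->E->L'->G->R'->H->plug->E
Char 5 ('B'): step: R->6, L=3; B->plug->G->R->F->L->A->refl->E->L'->G->R'->D->plug->D
Char 6 ('H'): step: R->7, L=3; H->plug->E->R->B->L->G->refl->D->L'->H->R'->D->plug->D
Char 7 ('H'): step: R->0, L->4 (L advanced); H->plug->E->R->D->L->B->refl->H->L'->E->R'->B->plug->G
Char 8 ('E'): step: R->1, L=4; E->plug->H->R->A->L->F->refl->C->L'->G->R'->G->plug->B
Char 9 ('D'): step: R->2, L=4; D->plug->D->R->D->L->B->refl->H->L'->E->R'->A->plug->A
Char 10 ('G'): step: R->3, L=4; G->plug->B->R->A->L->F->refl->C->L'->G->R'->F->plug->F
Final: ciphertext=FADEDDGBAF, RIGHT=3, LEFT=4

Answer: FADEDDGBAF 3 4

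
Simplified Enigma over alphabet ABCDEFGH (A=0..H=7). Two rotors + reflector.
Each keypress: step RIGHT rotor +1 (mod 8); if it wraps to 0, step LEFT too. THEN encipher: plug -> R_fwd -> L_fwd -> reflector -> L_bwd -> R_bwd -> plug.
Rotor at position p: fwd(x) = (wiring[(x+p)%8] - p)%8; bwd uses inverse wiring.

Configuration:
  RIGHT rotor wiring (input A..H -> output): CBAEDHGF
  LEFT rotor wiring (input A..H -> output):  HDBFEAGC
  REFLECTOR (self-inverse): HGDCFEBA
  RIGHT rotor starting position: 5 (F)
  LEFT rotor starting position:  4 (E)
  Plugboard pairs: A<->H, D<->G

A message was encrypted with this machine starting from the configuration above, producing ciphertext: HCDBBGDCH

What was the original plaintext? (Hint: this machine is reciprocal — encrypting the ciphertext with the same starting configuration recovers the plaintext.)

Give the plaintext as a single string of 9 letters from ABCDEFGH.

Char 1 ('H'): step: R->6, L=4; H->plug->A->R->A->L->A->refl->H->L'->F->R'->G->plug->D
Char 2 ('C'): step: R->7, L=4; C->plug->C->R->C->L->C->refl->D->L'->E->R'->F->plug->F
Char 3 ('D'): step: R->0, L->5 (L advanced); D->plug->G->R->G->L->A->refl->H->L'->H->R'->F->plug->F
Char 4 ('B'): step: R->1, L=5; B->plug->B->R->H->L->H->refl->A->L'->G->R'->E->plug->E
Char 5 ('B'): step: R->2, L=5; B->plug->B->R->C->L->F->refl->E->L'->F->R'->D->plug->G
Char 6 ('G'): step: R->3, L=5; G->plug->D->R->D->L->C->refl->D->L'->A->R'->B->plug->B
Char 7 ('D'): step: R->4, L=5; D->plug->G->R->E->L->G->refl->B->L'->B->R'->D->plug->G
Char 8 ('C'): step: R->5, L=5; C->plug->C->R->A->L->D->refl->C->L'->D->R'->F->plug->F
Char 9 ('H'): step: R->6, L=5; H->plug->A->R->A->L->D->refl->C->L'->D->R'->D->plug->G

Answer: DFFEGBGFG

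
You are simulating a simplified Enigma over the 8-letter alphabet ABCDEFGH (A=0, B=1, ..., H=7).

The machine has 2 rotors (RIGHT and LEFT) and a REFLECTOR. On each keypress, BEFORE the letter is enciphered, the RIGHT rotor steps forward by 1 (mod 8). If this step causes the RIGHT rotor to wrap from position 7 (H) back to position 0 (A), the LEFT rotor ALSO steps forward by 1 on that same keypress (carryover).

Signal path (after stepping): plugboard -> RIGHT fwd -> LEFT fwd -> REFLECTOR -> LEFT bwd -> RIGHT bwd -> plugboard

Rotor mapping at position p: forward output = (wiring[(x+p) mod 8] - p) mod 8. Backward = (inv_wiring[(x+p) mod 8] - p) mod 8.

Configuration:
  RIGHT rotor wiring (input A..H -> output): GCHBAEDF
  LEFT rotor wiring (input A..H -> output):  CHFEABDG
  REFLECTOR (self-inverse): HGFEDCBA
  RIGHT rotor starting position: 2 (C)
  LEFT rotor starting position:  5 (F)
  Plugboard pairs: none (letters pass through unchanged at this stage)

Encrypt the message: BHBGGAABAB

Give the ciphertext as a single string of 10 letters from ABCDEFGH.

Char 1 ('B'): step: R->3, L=5; B->plug->B->R->F->L->A->refl->H->L'->G->R'->A->plug->A
Char 2 ('H'): step: R->4, L=5; H->plug->H->R->F->L->A->refl->H->L'->G->R'->F->plug->F
Char 3 ('B'): step: R->5, L=5; B->plug->B->R->G->L->H->refl->A->L'->F->R'->E->plug->E
Char 4 ('G'): step: R->6, L=5; G->plug->G->R->C->L->B->refl->G->L'->B->R'->E->plug->E
Char 5 ('G'): step: R->7, L=5; G->plug->G->R->F->L->A->refl->H->L'->G->R'->A->plug->A
Char 6 ('A'): step: R->0, L->6 (L advanced); A->plug->A->R->G->L->C->refl->F->L'->A->R'->E->plug->E
Char 7 ('A'): step: R->1, L=6; A->plug->A->R->B->L->A->refl->H->L'->E->R'->G->plug->G
Char 8 ('B'): step: R->2, L=6; B->plug->B->R->H->L->D->refl->E->L'->C->R'->D->plug->D
Char 9 ('A'): step: R->3, L=6; A->plug->A->R->G->L->C->refl->F->L'->A->R'->D->plug->D
Char 10 ('B'): step: R->4, L=6; B->plug->B->R->A->L->F->refl->C->L'->G->R'->F->plug->F

Answer: AFEEAEGDDF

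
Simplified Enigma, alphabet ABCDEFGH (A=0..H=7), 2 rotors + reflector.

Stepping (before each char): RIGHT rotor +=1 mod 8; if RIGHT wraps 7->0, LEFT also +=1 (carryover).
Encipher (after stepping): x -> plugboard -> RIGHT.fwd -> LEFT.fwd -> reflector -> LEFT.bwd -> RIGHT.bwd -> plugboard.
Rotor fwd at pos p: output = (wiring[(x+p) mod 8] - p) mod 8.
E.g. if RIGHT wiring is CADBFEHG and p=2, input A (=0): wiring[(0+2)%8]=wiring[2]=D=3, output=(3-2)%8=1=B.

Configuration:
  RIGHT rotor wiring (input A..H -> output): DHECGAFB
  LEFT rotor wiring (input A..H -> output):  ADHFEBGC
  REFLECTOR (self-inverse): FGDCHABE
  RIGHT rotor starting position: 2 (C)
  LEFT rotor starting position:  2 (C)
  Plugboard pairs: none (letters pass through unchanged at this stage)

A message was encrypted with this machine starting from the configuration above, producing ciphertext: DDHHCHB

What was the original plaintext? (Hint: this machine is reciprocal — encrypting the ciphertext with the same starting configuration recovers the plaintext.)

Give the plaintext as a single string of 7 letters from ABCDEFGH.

Char 1 ('D'): step: R->3, L=2; D->plug->D->R->C->L->C->refl->D->L'->B->R'->H->plug->H
Char 2 ('D'): step: R->4, L=2; D->plug->D->R->F->L->A->refl->F->L'->A->R'->G->plug->G
Char 3 ('H'): step: R->5, L=2; H->plug->H->R->B->L->D->refl->C->L'->C->R'->E->plug->E
Char 4 ('H'): step: R->6, L=2; H->plug->H->R->C->L->C->refl->D->L'->B->R'->D->plug->D
Char 5 ('C'): step: R->7, L=2; C->plug->C->R->A->L->F->refl->A->L'->F->R'->D->plug->D
Char 6 ('H'): step: R->0, L->3 (L advanced); H->plug->H->R->B->L->B->refl->G->L'->C->R'->D->plug->D
Char 7 ('B'): step: R->1, L=3; B->plug->B->R->D->L->D->refl->C->L'->A->R'->G->plug->G

Answer: HGEDDDG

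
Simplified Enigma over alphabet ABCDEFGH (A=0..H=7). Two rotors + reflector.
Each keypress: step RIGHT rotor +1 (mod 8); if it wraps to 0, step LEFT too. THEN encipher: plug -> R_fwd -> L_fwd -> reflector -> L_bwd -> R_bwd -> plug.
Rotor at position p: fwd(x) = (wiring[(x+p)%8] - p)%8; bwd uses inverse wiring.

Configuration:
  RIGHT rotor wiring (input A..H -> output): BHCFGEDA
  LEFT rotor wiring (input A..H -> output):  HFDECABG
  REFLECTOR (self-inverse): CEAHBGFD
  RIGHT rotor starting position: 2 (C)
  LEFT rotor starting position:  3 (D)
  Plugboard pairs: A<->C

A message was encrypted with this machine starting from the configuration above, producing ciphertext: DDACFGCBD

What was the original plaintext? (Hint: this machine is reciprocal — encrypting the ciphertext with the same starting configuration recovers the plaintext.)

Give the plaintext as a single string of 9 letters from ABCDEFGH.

Char 1 ('D'): step: R->3, L=3; D->plug->D->R->A->L->B->refl->E->L'->F->R'->E->plug->E
Char 2 ('D'): step: R->4, L=3; D->plug->D->R->E->L->D->refl->H->L'->B->R'->H->plug->H
Char 3 ('A'): step: R->5, L=3; A->plug->C->R->D->L->G->refl->F->L'->C->R'->E->plug->E
Char 4 ('C'): step: R->6, L=3; C->plug->A->R->F->L->E->refl->B->L'->A->R'->G->plug->G
Char 5 ('F'): step: R->7, L=3; F->plug->F->R->H->L->A->refl->C->L'->G->R'->E->plug->E
Char 6 ('G'): step: R->0, L->4 (L advanced); G->plug->G->R->D->L->C->refl->A->L'->H->R'->B->plug->B
Char 7 ('C'): step: R->1, L=4; C->plug->A->R->G->L->H->refl->D->L'->E->R'->C->plug->A
Char 8 ('B'): step: R->2, L=4; B->plug->B->R->D->L->C->refl->A->L'->H->R'->G->plug->G
Char 9 ('D'): step: R->3, L=4; D->plug->D->R->A->L->G->refl->F->L'->C->R'->A->plug->C

Answer: EHEGEBAGC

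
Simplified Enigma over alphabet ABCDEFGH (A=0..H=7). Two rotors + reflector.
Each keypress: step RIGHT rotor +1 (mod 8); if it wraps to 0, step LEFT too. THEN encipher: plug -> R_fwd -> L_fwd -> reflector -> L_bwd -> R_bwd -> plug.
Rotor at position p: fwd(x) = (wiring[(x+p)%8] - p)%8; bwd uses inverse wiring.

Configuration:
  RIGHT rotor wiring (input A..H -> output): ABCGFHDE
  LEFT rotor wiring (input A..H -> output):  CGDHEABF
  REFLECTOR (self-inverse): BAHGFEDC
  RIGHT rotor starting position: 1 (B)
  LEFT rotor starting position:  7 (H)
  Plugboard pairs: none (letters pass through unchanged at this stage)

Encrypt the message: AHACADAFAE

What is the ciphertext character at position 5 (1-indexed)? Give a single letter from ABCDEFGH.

Char 1 ('A'): step: R->2, L=7; A->plug->A->R->A->L->G->refl->D->L'->B->R'->E->plug->E
Char 2 ('H'): step: R->3, L=7; H->plug->H->R->H->L->C->refl->H->L'->C->R'->B->plug->B
Char 3 ('A'): step: R->4, L=7; A->plug->A->R->B->L->D->refl->G->L'->A->R'->D->plug->D
Char 4 ('C'): step: R->5, L=7; C->plug->C->R->H->L->C->refl->H->L'->C->R'->A->plug->A
Char 5 ('A'): step: R->6, L=7; A->plug->A->R->F->L->F->refl->E->L'->D->R'->D->plug->D

D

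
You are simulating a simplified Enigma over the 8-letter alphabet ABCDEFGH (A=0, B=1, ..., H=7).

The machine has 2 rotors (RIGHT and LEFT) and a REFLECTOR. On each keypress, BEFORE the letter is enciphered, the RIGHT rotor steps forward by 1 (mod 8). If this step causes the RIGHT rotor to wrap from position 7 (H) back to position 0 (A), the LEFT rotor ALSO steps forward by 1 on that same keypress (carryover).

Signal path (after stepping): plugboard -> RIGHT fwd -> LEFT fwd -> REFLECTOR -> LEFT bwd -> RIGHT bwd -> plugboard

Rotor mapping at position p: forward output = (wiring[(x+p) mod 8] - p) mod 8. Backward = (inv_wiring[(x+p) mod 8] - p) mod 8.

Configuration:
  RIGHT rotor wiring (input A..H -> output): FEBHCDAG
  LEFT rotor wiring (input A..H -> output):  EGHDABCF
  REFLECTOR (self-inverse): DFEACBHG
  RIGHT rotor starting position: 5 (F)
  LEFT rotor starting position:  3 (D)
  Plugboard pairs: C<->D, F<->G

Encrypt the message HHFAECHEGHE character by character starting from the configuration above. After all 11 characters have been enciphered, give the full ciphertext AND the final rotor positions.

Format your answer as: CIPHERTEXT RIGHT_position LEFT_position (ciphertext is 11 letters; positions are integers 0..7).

Answer: GDACGDEFEGC 0 5

Derivation:
Char 1 ('H'): step: R->6, L=3; H->plug->H->R->F->L->B->refl->F->L'->B->R'->F->plug->G
Char 2 ('H'): step: R->7, L=3; H->plug->H->R->B->L->F->refl->B->L'->F->R'->C->plug->D
Char 3 ('F'): step: R->0, L->4 (L advanced); F->plug->G->R->A->L->E->refl->C->L'->F->R'->A->plug->A
Char 4 ('A'): step: R->1, L=4; A->plug->A->R->D->L->B->refl->F->L'->B->R'->D->plug->C
Char 5 ('E'): step: R->2, L=4; E->plug->E->R->G->L->D->refl->A->L'->E->R'->F->plug->G
Char 6 ('C'): step: R->3, L=4; C->plug->D->R->F->L->C->refl->E->L'->A->R'->C->plug->D
Char 7 ('H'): step: R->4, L=4; H->plug->H->R->D->L->B->refl->F->L'->B->R'->E->plug->E
Char 8 ('E'): step: R->5, L=4; E->plug->E->R->H->L->H->refl->G->L'->C->R'->G->plug->F
Char 9 ('G'): step: R->6, L=4; G->plug->F->R->B->L->F->refl->B->L'->D->R'->E->plug->E
Char 10 ('H'): step: R->7, L=4; H->plug->H->R->B->L->F->refl->B->L'->D->R'->F->plug->G
Char 11 ('E'): step: R->0, L->5 (L advanced); E->plug->E->R->C->L->A->refl->D->L'->H->R'->D->plug->C
Final: ciphertext=GDACGDEFEGC, RIGHT=0, LEFT=5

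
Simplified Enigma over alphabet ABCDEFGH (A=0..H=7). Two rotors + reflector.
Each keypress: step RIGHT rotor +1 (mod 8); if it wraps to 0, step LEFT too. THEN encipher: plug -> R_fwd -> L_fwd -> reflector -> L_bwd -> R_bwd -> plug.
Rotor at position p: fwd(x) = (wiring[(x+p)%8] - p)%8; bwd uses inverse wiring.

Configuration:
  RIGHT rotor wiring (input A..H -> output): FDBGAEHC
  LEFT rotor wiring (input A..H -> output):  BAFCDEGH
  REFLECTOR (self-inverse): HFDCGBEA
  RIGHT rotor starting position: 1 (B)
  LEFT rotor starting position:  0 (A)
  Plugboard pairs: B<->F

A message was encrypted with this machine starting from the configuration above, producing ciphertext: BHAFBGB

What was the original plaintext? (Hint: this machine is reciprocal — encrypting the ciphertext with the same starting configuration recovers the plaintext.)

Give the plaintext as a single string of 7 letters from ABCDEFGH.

Answer: DFCDGFF

Derivation:
Char 1 ('B'): step: R->2, L=0; B->plug->F->R->A->L->B->refl->F->L'->C->R'->D->plug->D
Char 2 ('H'): step: R->3, L=0; H->plug->H->R->G->L->G->refl->E->L'->F->R'->B->plug->F
Char 3 ('A'): step: R->4, L=0; A->plug->A->R->E->L->D->refl->C->L'->D->R'->C->plug->C
Char 4 ('F'): step: R->5, L=0; F->plug->B->R->C->L->F->refl->B->L'->A->R'->D->plug->D
Char 5 ('B'): step: R->6, L=0; B->plug->F->R->A->L->B->refl->F->L'->C->R'->G->plug->G
Char 6 ('G'): step: R->7, L=0; G->plug->G->R->F->L->E->refl->G->L'->G->R'->B->plug->F
Char 7 ('B'): step: R->0, L->1 (L advanced); B->plug->F->R->E->L->D->refl->C->L'->D->R'->B->plug->F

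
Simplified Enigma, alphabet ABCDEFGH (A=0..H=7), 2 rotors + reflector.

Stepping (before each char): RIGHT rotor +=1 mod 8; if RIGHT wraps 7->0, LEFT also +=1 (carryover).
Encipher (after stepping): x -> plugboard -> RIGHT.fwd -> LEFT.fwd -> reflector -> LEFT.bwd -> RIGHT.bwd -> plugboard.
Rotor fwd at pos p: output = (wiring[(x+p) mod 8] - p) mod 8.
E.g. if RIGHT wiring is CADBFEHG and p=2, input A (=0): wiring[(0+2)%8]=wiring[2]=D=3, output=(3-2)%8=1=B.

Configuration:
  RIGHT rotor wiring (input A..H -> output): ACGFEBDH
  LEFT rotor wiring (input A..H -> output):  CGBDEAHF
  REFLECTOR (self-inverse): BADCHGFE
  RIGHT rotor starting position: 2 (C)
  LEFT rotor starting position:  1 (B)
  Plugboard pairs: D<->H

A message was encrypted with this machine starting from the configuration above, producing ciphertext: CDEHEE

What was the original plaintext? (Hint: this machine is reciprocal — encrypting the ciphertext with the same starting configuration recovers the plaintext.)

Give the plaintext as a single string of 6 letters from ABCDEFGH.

Answer: ECGGDG

Derivation:
Char 1 ('C'): step: R->3, L=1; C->plug->C->R->G->L->E->refl->H->L'->E->R'->E->plug->E
Char 2 ('D'): step: R->4, L=1; D->plug->H->R->B->L->A->refl->B->L'->H->R'->C->plug->C
Char 3 ('E'): step: R->5, L=1; E->plug->E->R->F->L->G->refl->F->L'->A->R'->G->plug->G
Char 4 ('H'): step: R->6, L=1; H->plug->D->R->E->L->H->refl->E->L'->G->R'->G->plug->G
Char 5 ('E'): step: R->7, L=1; E->plug->E->R->G->L->E->refl->H->L'->E->R'->H->plug->D
Char 6 ('E'): step: R->0, L->2 (L advanced); E->plug->E->R->E->L->F->refl->G->L'->D->R'->G->plug->G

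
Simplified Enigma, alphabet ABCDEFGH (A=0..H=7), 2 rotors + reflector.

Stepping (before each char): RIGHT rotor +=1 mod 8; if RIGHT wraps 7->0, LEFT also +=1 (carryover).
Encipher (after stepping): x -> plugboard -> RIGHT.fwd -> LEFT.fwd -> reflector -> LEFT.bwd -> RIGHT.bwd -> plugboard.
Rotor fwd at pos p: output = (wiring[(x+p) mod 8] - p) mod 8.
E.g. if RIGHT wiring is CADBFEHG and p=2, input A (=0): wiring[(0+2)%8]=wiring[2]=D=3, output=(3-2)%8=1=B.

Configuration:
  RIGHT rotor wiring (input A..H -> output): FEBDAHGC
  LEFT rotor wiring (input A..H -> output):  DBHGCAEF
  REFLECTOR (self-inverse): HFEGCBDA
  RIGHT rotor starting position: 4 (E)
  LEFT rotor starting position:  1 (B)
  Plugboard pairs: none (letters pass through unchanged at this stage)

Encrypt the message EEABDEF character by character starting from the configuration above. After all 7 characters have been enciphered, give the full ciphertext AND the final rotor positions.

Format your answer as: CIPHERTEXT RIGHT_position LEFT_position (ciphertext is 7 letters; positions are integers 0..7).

Answer: GGDCCBE 3 2

Derivation:
Char 1 ('E'): step: R->5, L=1; E->plug->E->R->H->L->C->refl->E->L'->G->R'->G->plug->G
Char 2 ('E'): step: R->6, L=1; E->plug->E->R->D->L->B->refl->F->L'->C->R'->G->plug->G
Char 3 ('A'): step: R->7, L=1; A->plug->A->R->D->L->B->refl->F->L'->C->R'->D->plug->D
Char 4 ('B'): step: R->0, L->2 (L advanced); B->plug->B->R->E->L->C->refl->E->L'->B->R'->C->plug->C
Char 5 ('D'): step: R->1, L=2; D->plug->D->R->H->L->H->refl->A->L'->C->R'->C->plug->C
Char 6 ('E'): step: R->2, L=2; E->plug->E->R->E->L->C->refl->E->L'->B->R'->B->plug->B
Char 7 ('F'): step: R->3, L=2; F->plug->F->R->C->L->A->refl->H->L'->H->R'->E->plug->E
Final: ciphertext=GGDCCBE, RIGHT=3, LEFT=2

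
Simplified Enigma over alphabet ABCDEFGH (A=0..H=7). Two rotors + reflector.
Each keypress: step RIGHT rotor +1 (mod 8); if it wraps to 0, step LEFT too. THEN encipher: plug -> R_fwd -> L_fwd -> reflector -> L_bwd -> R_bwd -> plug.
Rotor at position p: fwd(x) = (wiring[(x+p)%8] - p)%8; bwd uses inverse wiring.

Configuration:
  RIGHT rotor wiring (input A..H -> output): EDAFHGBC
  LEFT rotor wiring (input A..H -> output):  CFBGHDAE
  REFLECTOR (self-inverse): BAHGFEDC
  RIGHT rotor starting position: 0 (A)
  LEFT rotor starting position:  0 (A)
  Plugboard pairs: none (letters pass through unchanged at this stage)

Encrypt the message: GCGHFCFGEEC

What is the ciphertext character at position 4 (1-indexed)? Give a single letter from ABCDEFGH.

Char 1 ('G'): step: R->1, L=0; G->plug->G->R->B->L->F->refl->E->L'->H->R'->B->plug->B
Char 2 ('C'): step: R->2, L=0; C->plug->C->R->F->L->D->refl->G->L'->D->R'->B->plug->B
Char 3 ('G'): step: R->3, L=0; G->plug->G->R->A->L->C->refl->H->L'->E->R'->B->plug->B
Char 4 ('H'): step: R->4, L=0; H->plug->H->R->B->L->F->refl->E->L'->H->R'->F->plug->F

F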